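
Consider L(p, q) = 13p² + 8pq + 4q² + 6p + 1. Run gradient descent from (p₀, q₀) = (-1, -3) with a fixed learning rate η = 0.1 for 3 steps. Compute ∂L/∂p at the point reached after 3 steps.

339.456

∇L = (26p + 8q + 6, 8p + 8q)
Step 1: at (-1, -3), ∇L = (-44, -32) → (-1, -3) − 0.1·(-44, -32) = (3.4, 0.2)
Step 2: at (3.4, 0.2), ∇L = (96, 28.8) → (3.4, 0.2) − 0.1·(96, 28.8) = (-6.2, -2.68)
Step 3: at (-6.2, -2.68), ∇L = (-176.64, -71.04) → (-6.2, -2.68) − 0.1·(-176.64, -71.04) = (11.464, 4.424)
∂L/∂p at (11.464, 4.424) = 339.456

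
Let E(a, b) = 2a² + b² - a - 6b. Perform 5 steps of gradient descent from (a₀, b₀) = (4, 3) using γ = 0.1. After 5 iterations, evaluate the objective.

-8.95493888

∇E = (4a - 1, 2b - 6)
Step 1: at (4, 3), ∇E = (15, 0) → (4, 3) − 0.1·(15, 0) = (2.5, 3)
Step 2: at (2.5, 3), ∇E = (9, 0) → (2.5, 3) − 0.1·(9, 0) = (1.6, 3)
Step 3: at (1.6, 3), ∇E = (5.4, 0) → (1.6, 3) − 0.1·(5.4, 0) = (1.06, 3)
Step 4: at (1.06, 3), ∇E = (3.24, 0) → (1.06, 3) − 0.1·(3.24, 0) = (0.736, 3)
Step 5: at (0.736, 3), ∇E = (1.944, 0) → (0.736, 3) − 0.1·(1.944, 0) = (0.5416, 3)
E(0.5416, 3) = -8.95493888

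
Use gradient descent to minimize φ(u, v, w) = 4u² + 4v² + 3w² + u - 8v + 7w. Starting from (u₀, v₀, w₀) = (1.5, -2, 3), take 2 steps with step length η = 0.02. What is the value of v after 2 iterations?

-1.1168

∇φ = (8u + 1, 8v - 8, 6w + 7)
(u₁, v₁, w₁) = (1.5, -2, 3) − 0.02·(13, -24, 25) = (1.24, -1.52, 2.5)
(u₂, v₂, w₂) = (1.24, -1.52, 2.5) − 0.02·(10.92, -20.16, 22) = (1.0216, -1.1168, 2.06)
v = -1.1168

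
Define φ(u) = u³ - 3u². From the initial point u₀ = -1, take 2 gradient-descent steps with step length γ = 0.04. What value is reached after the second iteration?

-1.908352

φ′(u) = 3u² - 6u
u₁ = -1 − 0.04·9 = -1.36
u₂ = -1.36 − 0.04·13.7088 = -1.908352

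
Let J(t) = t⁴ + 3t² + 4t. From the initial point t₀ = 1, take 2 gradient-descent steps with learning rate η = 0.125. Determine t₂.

-0.4765625

J′(t) = 4t³ + 6t + 4
Step 1: J′(1) = 14; t₁ = 1 − 0.125·14 = -0.75
Step 2: J′(-0.75) = -2.1875; t₂ = -0.75 − 0.125·(-2.1875) = -0.4765625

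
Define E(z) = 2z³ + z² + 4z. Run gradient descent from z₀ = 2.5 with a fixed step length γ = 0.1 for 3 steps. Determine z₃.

-18.68260535

E′(z) = 6z² + 2z + 4
Step 1: E′(2.5) = 46.5; z₁ = 2.5 − 0.1·46.5 = -2.15
Step 2: E′(-2.15) = 27.435; z₂ = -2.15 − 0.1·27.435 = -4.8935
Step 3: E′(-4.8935) = 137.8910535; z₃ = -4.8935 − 0.1·137.8910535 = -18.68260535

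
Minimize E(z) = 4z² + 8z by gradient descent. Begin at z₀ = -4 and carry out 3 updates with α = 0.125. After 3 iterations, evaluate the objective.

E′(z) = 8z + 8
Step 1: E′(-4) = -24; z₁ = -4 − 0.125·(-24) = -1
Step 2: E′(-1) = 0; z₂ = -1 − 0.125·0 = -1
Step 3: E′(-1) = 0; z₃ = -1 − 0.125·0 = -1
E(-1) = -4

-4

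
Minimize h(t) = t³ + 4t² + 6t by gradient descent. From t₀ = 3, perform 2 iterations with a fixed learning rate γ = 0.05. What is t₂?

h′(t) = 3t² + 8t + 6
Step 1: h′(3) = 57; t₁ = 3 − 0.05·57 = 0.15
Step 2: h′(0.15) = 7.2675; t₂ = 0.15 − 0.05·7.2675 = -0.213375

-0.213375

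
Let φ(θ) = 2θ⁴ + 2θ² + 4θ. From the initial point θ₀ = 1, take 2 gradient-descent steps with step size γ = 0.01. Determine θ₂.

0.71898368

φ′(θ) = 8θ³ + 4θ + 4
θ₁ = 1 − 0.01·16 = 0.84
θ₂ = 0.84 − 0.01·12.101632 = 0.71898368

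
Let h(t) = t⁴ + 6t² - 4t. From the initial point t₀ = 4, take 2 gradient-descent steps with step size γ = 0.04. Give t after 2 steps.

h′(t) = 4t³ + 12t - 4
Step 1: h′(4) = 300; t₁ = 4 − 0.04·300 = -8
Step 2: h′(-8) = -2148; t₂ = -8 − 0.04·(-2148) = 77.92

77.92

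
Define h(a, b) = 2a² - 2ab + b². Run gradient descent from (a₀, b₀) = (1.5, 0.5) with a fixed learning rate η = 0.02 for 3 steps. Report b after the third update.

0.603808

∇h = (4a - 2b, -2a + 2b)
Step 1: at (1.5, 0.5), ∇h = (5, -2) → (1.5, 0.5) − 0.02·(5, -2) = (1.4, 0.54)
Step 2: at (1.4, 0.54), ∇h = (4.52, -1.72) → (1.4, 0.54) − 0.02·(4.52, -1.72) = (1.3096, 0.5744)
Step 3: at (1.3096, 0.5744), ∇h = (4.0896, -1.4704) → (1.3096, 0.5744) − 0.02·(4.0896, -1.4704) = (1.227808, 0.603808)
b = 0.603808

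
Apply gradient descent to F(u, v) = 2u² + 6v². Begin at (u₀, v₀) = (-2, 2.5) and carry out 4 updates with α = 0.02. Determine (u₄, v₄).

(-1.43278592, 0.8340544)

∇F = (4u, 12v)
(u₁, v₁) = (-2, 2.5) − 0.02·(-8, 30) = (-1.84, 1.9)
(u₂, v₂) = (-1.84, 1.9) − 0.02·(-7.36, 22.8) = (-1.6928, 1.444)
(u₃, v₃) = (-1.6928, 1.444) − 0.02·(-6.7712, 17.328) = (-1.557376, 1.09744)
(u₄, v₄) = (-1.557376, 1.09744) − 0.02·(-6.229504, 13.16928) = (-1.43278592, 0.8340544)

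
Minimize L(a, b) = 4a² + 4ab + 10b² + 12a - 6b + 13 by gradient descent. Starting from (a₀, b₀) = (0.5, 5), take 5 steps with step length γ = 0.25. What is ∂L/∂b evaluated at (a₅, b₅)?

-144420

∇L = (8a + 4b + 12, 4a + 20b - 6)
Step 1: at (0.5, 5), ∇L = (36, 96) → (0.5, 5) − 0.25·(36, 96) = (-8.5, -19)
Step 2: at (-8.5, -19), ∇L = (-132, -420) → (-8.5, -19) − 0.25·(-132, -420) = (24.5, 86)
Step 3: at (24.5, 86), ∇L = (552, 1812) → (24.5, 86) − 0.25·(552, 1812) = (-113.5, -367)
Step 4: at (-113.5, -367), ∇L = (-2364, -7800) → (-113.5, -367) − 0.25·(-2364, -7800) = (477.5, 1583)
Step 5: at (477.5, 1583), ∇L = (10164, 33564) → (477.5, 1583) − 0.25·(10164, 33564) = (-2063.5, -6808)
∂L/∂b at (-2063.5, -6808) = -144420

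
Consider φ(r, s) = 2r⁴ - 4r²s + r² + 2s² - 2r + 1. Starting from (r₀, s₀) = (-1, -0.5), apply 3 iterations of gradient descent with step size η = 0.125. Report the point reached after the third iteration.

(0.578125, 0.34375)

∇φ = (8r³ - 8rs + 2r - 2, -4r² + 4s)
Step 1: at (-1, -0.5), ∇φ = (-16, -6) → (-1, -0.5) − 0.125·(-16, -6) = (1, 0.25)
Step 2: at (1, 0.25), ∇φ = (6, -3) → (1, 0.25) − 0.125·(6, -3) = (0.25, 0.625)
Step 3: at (0.25, 0.625), ∇φ = (-2.625, 2.25) → (0.25, 0.625) − 0.125·(-2.625, 2.25) = (0.578125, 0.34375)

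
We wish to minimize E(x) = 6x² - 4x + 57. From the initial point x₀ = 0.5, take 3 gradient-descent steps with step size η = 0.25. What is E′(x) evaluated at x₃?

E′(x) = 12x - 4
x₁ = 0.5 − 0.25·2 = 0
x₂ = 0 − 0.25·(-4) = 1
x₃ = 1 − 0.25·8 = -1
E′(x) at (-1) = -16

-16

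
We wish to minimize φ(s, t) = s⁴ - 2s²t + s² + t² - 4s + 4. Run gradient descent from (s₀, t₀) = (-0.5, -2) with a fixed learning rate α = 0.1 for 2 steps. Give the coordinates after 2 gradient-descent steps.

∇φ = (4s³ - 4st + 2s - 4, -2s² + 2t)
(s₁, t₁) = (-0.5, -2) − 0.1·(-9.5, -4.5) = (0.45, -1.55)
(s₂, t₂) = (0.45, -1.55) − 0.1·(0.0545, -3.505) = (0.44455, -1.1995)

(0.44455, -1.1995)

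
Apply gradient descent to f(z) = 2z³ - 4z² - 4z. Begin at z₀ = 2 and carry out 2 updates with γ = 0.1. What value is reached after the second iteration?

f′(z) = 6z² - 8z - 4
Step 1: f′(2) = 4; z₁ = 2 − 0.1·4 = 1.6
Step 2: f′(1.6) = -1.44; z₂ = 1.6 − 0.1·(-1.44) = 1.744

1.744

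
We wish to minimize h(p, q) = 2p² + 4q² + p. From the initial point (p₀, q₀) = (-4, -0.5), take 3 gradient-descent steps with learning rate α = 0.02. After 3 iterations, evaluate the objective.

17.280032444416

∇h = (4p + 1, 8q)
Step 1: at (-4, -0.5), ∇h = (-15, -4) → (-4, -0.5) − 0.02·(-15, -4) = (-3.7, -0.42)
Step 2: at (-3.7, -0.42), ∇h = (-13.8, -3.36) → (-3.7, -0.42) − 0.02·(-13.8, -3.36) = (-3.424, -0.3528)
Step 3: at (-3.424, -0.3528), ∇h = (-12.696, -2.8224) → (-3.424, -0.3528) − 0.02·(-12.696, -2.8224) = (-3.17008, -0.296352)
h(-3.17008, -0.296352) = 17.280032444416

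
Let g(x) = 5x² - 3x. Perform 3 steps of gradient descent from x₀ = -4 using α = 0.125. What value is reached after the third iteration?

g′(x) = 10x - 3
Step 1: g′(-4) = -43; x₁ = -4 − 0.125·(-43) = 1.375
Step 2: g′(1.375) = 10.75; x₂ = 1.375 − 0.125·10.75 = 0.03125
Step 3: g′(0.03125) = -2.6875; x₃ = 0.03125 − 0.125·(-2.6875) = 0.3671875

0.3671875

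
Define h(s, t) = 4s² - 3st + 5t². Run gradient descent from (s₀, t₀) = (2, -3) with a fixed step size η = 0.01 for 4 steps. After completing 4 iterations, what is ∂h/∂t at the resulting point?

-21.51599592

∇h = (8s - 3t, -3s + 10t)
(s₁, t₁) = (2, -3) − 0.01·(25, -36) = (1.75, -2.64)
(s₂, t₂) = (1.75, -2.64) − 0.01·(21.92, -31.65) = (1.5308, -2.3235)
(s₃, t₃) = (1.5308, -2.3235) − 0.01·(19.2169, -27.8274) = (1.338631, -2.045226)
(s₄, t₄) = (1.338631, -2.045226) − 0.01·(16.844726, -24.468153) = (1.17018374, -1.80054447)
∂h/∂t at (1.17018374, -1.80054447) = -21.51599592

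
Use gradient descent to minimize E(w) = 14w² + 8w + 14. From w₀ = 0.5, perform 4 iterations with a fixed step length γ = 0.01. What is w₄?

E′(w) = 28w + 8
Step 1: E′(0.5) = 22; w₁ = 0.5 − 0.01·22 = 0.28
Step 2: E′(0.28) = 15.84; w₂ = 0.28 − 0.01·15.84 = 0.1216
Step 3: E′(0.1216) = 11.4048; w₃ = 0.1216 − 0.01·11.4048 = 0.007552
Step 4: E′(0.007552) = 8.211456; w₄ = 0.007552 − 0.01·8.211456 = -0.07456256

-0.07456256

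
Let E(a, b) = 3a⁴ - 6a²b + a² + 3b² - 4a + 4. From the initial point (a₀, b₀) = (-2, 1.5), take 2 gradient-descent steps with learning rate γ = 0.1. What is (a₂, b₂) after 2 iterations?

(-111.1904, 15.024)

∇E = (12a³ - 12ab + 2a - 4, -6a² + 6b)
Step 1: at (-2, 1.5), ∇E = (-68, -15) → (-2, 1.5) − 0.1·(-68, -15) = (4.8, 3)
Step 2: at (4.8, 3), ∇E = (1159.904, -120.24) → (4.8, 3) − 0.1·(1159.904, -120.24) = (-111.1904, 15.024)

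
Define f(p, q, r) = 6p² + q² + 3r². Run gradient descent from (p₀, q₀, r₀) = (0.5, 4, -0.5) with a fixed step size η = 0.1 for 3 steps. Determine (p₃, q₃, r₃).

∇f = (12p, 2q, 6r)
(p₁, q₁, r₁) = (0.5, 4, -0.5) − 0.1·(6, 8, -3) = (-0.1, 3.2, -0.2)
(p₂, q₂, r₂) = (-0.1, 3.2, -0.2) − 0.1·(-1.2, 6.4, -1.2) = (0.02, 2.56, -0.08)
(p₃, q₃, r₃) = (0.02, 2.56, -0.08) − 0.1·(0.24, 5.12, -0.48) = (-0.004, 2.048, -0.032)

(-0.004, 2.048, -0.032)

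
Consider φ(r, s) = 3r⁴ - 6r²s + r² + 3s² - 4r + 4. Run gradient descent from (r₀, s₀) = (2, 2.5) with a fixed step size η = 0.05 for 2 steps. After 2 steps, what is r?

0.7292

∇φ = (12r³ - 12rs + 2r - 4, -6r² + 6s)
Step 1: at (2, 2.5), ∇φ = (36, -9) → (2, 2.5) − 0.05·(36, -9) = (0.2, 2.95)
Step 2: at (0.2, 2.95), ∇φ = (-10.584, 17.46) → (0.2, 2.95) − 0.05·(-10.584, 17.46) = (0.7292, 2.077)
r = 0.7292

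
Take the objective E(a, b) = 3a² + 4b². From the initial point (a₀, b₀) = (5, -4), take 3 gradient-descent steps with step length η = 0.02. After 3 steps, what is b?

∇E = (6a, 8b)
(a₁, b₁) = (5, -4) − 0.02·(30, -32) = (4.4, -3.36)
(a₂, b₂) = (4.4, -3.36) − 0.02·(26.4, -26.88) = (3.872, -2.8224)
(a₃, b₃) = (3.872, -2.8224) − 0.02·(23.232, -22.5792) = (3.40736, -2.370816)
b = -2.370816

-2.370816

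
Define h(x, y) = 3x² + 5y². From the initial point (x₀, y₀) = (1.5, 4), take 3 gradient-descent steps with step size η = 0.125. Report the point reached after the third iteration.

(0.0234375, -0.0625)

∇h = (6x, 10y)
Step 1: at (1.5, 4), ∇h = (9, 40) → (1.5, 4) − 0.125·(9, 40) = (0.375, -1)
Step 2: at (0.375, -1), ∇h = (2.25, -10) → (0.375, -1) − 0.125·(2.25, -10) = (0.09375, 0.25)
Step 3: at (0.09375, 0.25), ∇h = (0.5625, 2.5) → (0.09375, 0.25) − 0.125·(0.5625, 2.5) = (0.0234375, -0.0625)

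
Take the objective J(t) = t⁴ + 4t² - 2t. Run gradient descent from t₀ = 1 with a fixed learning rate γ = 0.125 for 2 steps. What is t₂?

J′(t) = 4t³ + 8t - 2
Step 1: J′(1) = 10; t₁ = 1 − 0.125·10 = -0.25
Step 2: J′(-0.25) = -4.0625; t₂ = -0.25 − 0.125·(-4.0625) = 0.2578125

0.2578125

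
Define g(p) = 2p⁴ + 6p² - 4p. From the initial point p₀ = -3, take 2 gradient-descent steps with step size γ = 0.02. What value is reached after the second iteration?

0.16669952

g′(p) = 8p³ + 12p - 4
Step 1: g′(-3) = -256; p₁ = -3 − 0.02·(-256) = 2.12
Step 2: g′(2.12) = 97.665024; p₂ = 2.12 − 0.02·97.665024 = 0.16669952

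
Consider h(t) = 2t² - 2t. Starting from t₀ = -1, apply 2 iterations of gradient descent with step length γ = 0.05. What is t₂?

-0.46

h′(t) = 4t - 2
Step 1: h′(-1) = -6; t₁ = -1 − 0.05·(-6) = -0.7
Step 2: h′(-0.7) = -4.8; t₂ = -0.7 − 0.05·(-4.8) = -0.46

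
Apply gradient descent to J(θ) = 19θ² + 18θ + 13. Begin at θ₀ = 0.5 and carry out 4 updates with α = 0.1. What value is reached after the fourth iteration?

J′(θ) = 38θ + 18
θ₁ = 0.5 − 0.1·37 = -3.2
θ₂ = -3.2 − 0.1·(-103.6) = 7.16
θ₃ = 7.16 − 0.1·290.08 = -21.848
θ₄ = -21.848 − 0.1·(-812.224) = 59.3744

59.3744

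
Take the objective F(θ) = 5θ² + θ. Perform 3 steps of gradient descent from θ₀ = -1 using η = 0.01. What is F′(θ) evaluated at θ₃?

-6.561

F′(θ) = 10θ + 1
θ₁ = -1 − 0.01·(-9) = -0.91
θ₂ = -0.91 − 0.01·(-8.1) = -0.829
θ₃ = -0.829 − 0.01·(-7.29) = -0.7561
F′(θ) at (-0.7561) = -6.561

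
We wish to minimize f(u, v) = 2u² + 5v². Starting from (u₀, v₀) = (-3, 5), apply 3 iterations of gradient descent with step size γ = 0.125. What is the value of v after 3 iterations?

-0.078125

∇f = (4u, 10v)
Step 1: at (-3, 5), ∇f = (-12, 50) → (-3, 5) − 0.125·(-12, 50) = (-1.5, -1.25)
Step 2: at (-1.5, -1.25), ∇f = (-6, -12.5) → (-1.5, -1.25) − 0.125·(-6, -12.5) = (-0.75, 0.3125)
Step 3: at (-0.75, 0.3125), ∇f = (-3, 3.125) → (-0.75, 0.3125) − 0.125·(-3, 3.125) = (-0.375, -0.078125)
v = -0.078125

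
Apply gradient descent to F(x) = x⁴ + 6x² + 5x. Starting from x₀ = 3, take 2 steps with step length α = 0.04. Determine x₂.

2.41029376

F′(x) = 4x³ + 12x + 5
Step 1: F′(3) = 149; x₁ = 3 − 0.04·149 = -2.96
Step 2: F′(-2.96) = -134.257344; x₂ = -2.96 − 0.04·(-134.257344) = 2.41029376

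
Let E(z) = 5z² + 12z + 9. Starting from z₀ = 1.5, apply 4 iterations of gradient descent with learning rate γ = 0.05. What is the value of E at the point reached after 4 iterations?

1.9423828125

E′(z) = 10z + 12
Step 1: E′(1.5) = 27; z₁ = 1.5 − 0.05·27 = 0.15
Step 2: E′(0.15) = 13.5; z₂ = 0.15 − 0.05·13.5 = -0.525
Step 3: E′(-0.525) = 6.75; z₃ = -0.525 − 0.05·6.75 = -0.8625
Step 4: E′(-0.8625) = 3.375; z₄ = -0.8625 − 0.05·3.375 = -1.03125
E(-1.03125) = 1.9423828125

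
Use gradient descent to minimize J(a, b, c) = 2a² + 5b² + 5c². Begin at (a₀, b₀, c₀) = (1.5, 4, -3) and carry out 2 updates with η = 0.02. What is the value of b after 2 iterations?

2.56

∇J = (4a, 10b, 10c)
(a₁, b₁, c₁) = (1.5, 4, -3) − 0.02·(6, 40, -30) = (1.38, 3.2, -2.4)
(a₂, b₂, c₂) = (1.38, 3.2, -2.4) − 0.02·(5.52, 32, -24) = (1.2696, 2.56, -1.92)
b = 2.56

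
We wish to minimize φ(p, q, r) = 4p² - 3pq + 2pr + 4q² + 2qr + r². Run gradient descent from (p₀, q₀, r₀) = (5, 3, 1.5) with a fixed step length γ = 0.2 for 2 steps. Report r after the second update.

∇φ = (8p - 3q + 2r, -3p + 8q + 2r, 2p + 2q + 2r)
(p₁, q₁, r₁) = (5, 3, 1.5) − 0.2·(34, 12, 19) = (-1.8, 0.6, -2.3)
(p₂, q₂, r₂) = (-1.8, 0.6, -2.3) − 0.2·(-20.8, 5.6, -7) = (2.36, -0.52, -0.9)
r = -0.9

-0.9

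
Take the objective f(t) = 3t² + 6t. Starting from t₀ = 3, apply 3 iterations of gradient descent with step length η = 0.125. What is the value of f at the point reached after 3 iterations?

f′(t) = 6t + 6
t₁ = 3 − 0.125·24 = 0
t₂ = 0 − 0.125·6 = -0.75
t₃ = -0.75 − 0.125·1.5 = -0.9375
f(-0.9375) = -2.98828125

-2.98828125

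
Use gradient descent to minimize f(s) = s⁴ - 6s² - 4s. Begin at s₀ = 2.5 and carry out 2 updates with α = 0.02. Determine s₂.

1.89807544

f′(s) = 4s³ - 12s - 4
s₁ = 2.5 − 0.02·28.5 = 1.93
s₂ = 1.93 − 0.02·1.596228 = 1.89807544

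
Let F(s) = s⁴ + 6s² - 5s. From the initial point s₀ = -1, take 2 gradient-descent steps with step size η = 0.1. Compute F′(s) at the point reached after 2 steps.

-8.093117335296

F′(s) = 4s³ + 12s - 5
s₁ = -1 − 0.1·(-21) = 1.1
s₂ = 1.1 − 0.1·13.524 = -0.2524
F′(s) at (-0.2524) = -8.093117335296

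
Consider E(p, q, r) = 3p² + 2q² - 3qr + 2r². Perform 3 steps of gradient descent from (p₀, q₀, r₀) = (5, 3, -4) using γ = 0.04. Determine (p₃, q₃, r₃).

∇E = (6p, 4q - 3r, -3q + 4r)
(p₁, q₁, r₁) = (5, 3, -4) − 0.04·(30, 24, -25) = (3.8, 2.04, -3)
(p₂, q₂, r₂) = (3.8, 2.04, -3) − 0.04·(22.8, 17.16, -18.12) = (2.888, 1.3536, -2.2752)
(p₃, q₃, r₃) = (2.888, 1.3536, -2.2752) − 0.04·(17.328, 12.24, -13.1616) = (2.19488, 0.864, -1.748736)

(2.19488, 0.864, -1.748736)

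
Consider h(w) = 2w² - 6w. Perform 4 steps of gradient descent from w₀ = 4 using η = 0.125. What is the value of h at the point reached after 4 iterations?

h′(w) = 4w - 6
w₁ = 4 − 0.125·10 = 2.75
w₂ = 2.75 − 0.125·5 = 2.125
w₃ = 2.125 − 0.125·2.5 = 1.8125
w₄ = 1.8125 − 0.125·1.25 = 1.65625
h(1.65625) = -4.451171875

-4.451171875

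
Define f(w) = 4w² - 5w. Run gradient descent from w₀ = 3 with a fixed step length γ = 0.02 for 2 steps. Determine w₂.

f′(w) = 8w - 5
w₁ = 3 − 0.02·19 = 2.62
w₂ = 2.62 − 0.02·15.96 = 2.3008

2.3008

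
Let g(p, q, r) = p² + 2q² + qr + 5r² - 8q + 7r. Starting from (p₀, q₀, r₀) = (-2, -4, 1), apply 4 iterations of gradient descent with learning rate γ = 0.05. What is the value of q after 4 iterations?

∇g = (2p, 4q + r - 8, q + 10r + 7)
Step 1: at (-2, -4, 1), ∇g = (-4, -23, 13) → (-2, -4, 1) − 0.05·(-4, -23, 13) = (-1.8, -2.85, 0.35)
Step 2: at (-1.8, -2.85, 0.35), ∇g = (-3.6, -19.05, 7.65) → (-1.8, -2.85, 0.35) − 0.05·(-3.6, -19.05, 7.65) = (-1.62, -1.8975, -0.0325)
Step 3: at (-1.62, -1.8975, -0.0325), ∇g = (-3.24, -15.6225, 4.7775) → (-1.62, -1.8975, -0.0325) − 0.05·(-3.24, -15.6225, 4.7775) = (-1.458, -1.116375, -0.271375)
Step 4: at (-1.458, -1.116375, -0.271375), ∇g = (-2.916, -12.736875, 3.169875) → (-1.458, -1.116375, -0.271375) − 0.05·(-2.916, -12.736875, 3.169875) = (-1.3122, -0.47953125, -0.42986875)
q = -0.47953125

-0.47953125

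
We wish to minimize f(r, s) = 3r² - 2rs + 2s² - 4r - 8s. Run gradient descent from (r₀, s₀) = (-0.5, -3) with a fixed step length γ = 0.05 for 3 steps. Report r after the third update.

-0.1525

∇f = (6r - 2s - 4, -2r + 4s - 8)
(r₁, s₁) = (-0.5, -3) − 0.05·(-1, -19) = (-0.45, -2.05)
(r₂, s₂) = (-0.45, -2.05) − 0.05·(-2.6, -15.3) = (-0.32, -1.285)
(r₃, s₃) = (-0.32, -1.285) − 0.05·(-3.35, -12.5) = (-0.1525, -0.66)
r = -0.1525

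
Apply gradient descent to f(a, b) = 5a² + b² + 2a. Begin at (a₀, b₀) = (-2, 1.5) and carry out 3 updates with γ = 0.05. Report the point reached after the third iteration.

∇f = (10a + 2, 2b)
Step 1: at (-2, 1.5), ∇f = (-18, 3) → (-2, 1.5) − 0.05·(-18, 3) = (-1.1, 1.35)
Step 2: at (-1.1, 1.35), ∇f = (-9, 2.7) → (-1.1, 1.35) − 0.05·(-9, 2.7) = (-0.65, 1.215)
Step 3: at (-0.65, 1.215), ∇f = (-4.5, 2.43) → (-0.65, 1.215) − 0.05·(-4.5, 2.43) = (-0.425, 1.0935)

(-0.425, 1.0935)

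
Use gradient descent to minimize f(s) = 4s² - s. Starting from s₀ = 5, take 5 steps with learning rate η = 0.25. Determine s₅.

-4.75

f′(s) = 8s - 1
s₁ = 5 − 0.25·39 = -4.75
s₂ = -4.75 − 0.25·(-39) = 5
s₃ = 5 − 0.25·39 = -4.75
s₄ = -4.75 − 0.25·(-39) = 5
s₅ = 5 − 0.25·39 = -4.75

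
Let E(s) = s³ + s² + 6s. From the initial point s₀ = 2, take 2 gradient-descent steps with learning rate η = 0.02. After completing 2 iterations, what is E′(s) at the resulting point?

E′(s) = 3s² + 2s + 6
s₁ = 2 − 0.02·22 = 1.56
s₂ = 1.56 − 0.02·16.4208 = 1.231584
E′(s) at (1.231584) = 13.013565447168

13.013565447168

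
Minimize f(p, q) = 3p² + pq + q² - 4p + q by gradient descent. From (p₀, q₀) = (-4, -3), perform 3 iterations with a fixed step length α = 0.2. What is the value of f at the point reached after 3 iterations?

-2.016064

∇f = (6p + q - 4, p + 2q + 1)
Step 1: at (-4, -3), ∇f = (-31, -9) → (-4, -3) − 0.2·(-31, -9) = (2.2, -1.2)
Step 2: at (2.2, -1.2), ∇f = (8, 0.8) → (2.2, -1.2) − 0.2·(8, 0.8) = (0.6, -1.36)
Step 3: at (0.6, -1.36), ∇f = (-1.76, -1.12) → (0.6, -1.36) − 0.2·(-1.76, -1.12) = (0.952, -1.136)
f(0.952, -1.136) = -2.016064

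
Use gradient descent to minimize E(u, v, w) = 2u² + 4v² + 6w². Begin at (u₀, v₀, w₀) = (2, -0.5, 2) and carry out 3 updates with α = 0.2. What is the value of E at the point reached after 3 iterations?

∇E = (4u, 8v, 12w)
(u₁, v₁, w₁) = (2, -0.5, 2) − 0.2·(8, -4, 24) = (0.4, 0.3, -2.8)
(u₂, v₂, w₂) = (0.4, 0.3, -2.8) − 0.2·(1.6, 2.4, -33.6) = (0.08, -0.18, 3.92)
(u₃, v₃, w₃) = (0.08, -0.18, 3.92) − 0.2·(0.32, -1.44, 47.04) = (0.016, 0.108, -5.488)
E(0.016, 0.108, -5.488) = 180.756032

180.756032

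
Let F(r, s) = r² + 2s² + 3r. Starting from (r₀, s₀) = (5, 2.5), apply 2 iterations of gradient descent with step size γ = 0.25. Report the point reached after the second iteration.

(0.125, 0)

∇F = (2r + 3, 4s)
Step 1: at (5, 2.5), ∇F = (13, 10) → (5, 2.5) − 0.25·(13, 10) = (1.75, 0)
Step 2: at (1.75, 0), ∇F = (6.5, 0) → (1.75, 0) − 0.25·(6.5, 0) = (0.125, 0)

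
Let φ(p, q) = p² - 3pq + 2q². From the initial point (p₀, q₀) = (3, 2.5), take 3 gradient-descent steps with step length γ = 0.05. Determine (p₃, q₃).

(3.1846875, 2.40725)

∇φ = (2p - 3q, -3p + 4q)
(p₁, q₁) = (3, 2.5) − 0.05·(-1.5, 1) = (3.075, 2.45)
(p₂, q₂) = (3.075, 2.45) − 0.05·(-1.2, 0.575) = (3.135, 2.42125)
(p₃, q₃) = (3.135, 2.42125) − 0.05·(-0.99375, 0.28) = (3.1846875, 2.40725)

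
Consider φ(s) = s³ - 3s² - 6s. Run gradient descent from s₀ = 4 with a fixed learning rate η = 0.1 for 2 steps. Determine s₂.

2.668

φ′(s) = 3s² - 6s - 6
Step 1: φ′(4) = 18; s₁ = 4 − 0.1·18 = 2.2
Step 2: φ′(2.2) = -4.68; s₂ = 2.2 − 0.1·(-4.68) = 2.668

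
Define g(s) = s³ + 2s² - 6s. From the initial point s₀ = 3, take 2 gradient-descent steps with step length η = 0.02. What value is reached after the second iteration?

g′(s) = 3s² + 4s - 6
Step 1: g′(3) = 33; s₁ = 3 − 0.02·33 = 2.34
Step 2: g′(2.34) = 19.7868; s₂ = 2.34 − 0.02·19.7868 = 1.944264

1.944264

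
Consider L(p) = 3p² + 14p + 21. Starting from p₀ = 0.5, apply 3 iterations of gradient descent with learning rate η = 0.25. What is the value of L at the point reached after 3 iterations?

L′(p) = 6p + 14
p₁ = 0.5 − 0.25·17 = -3.75
p₂ = -3.75 − 0.25·(-8.5) = -1.625
p₃ = -1.625 − 0.25·4.25 = -2.6875
L(-2.6875) = 5.04296875

5.04296875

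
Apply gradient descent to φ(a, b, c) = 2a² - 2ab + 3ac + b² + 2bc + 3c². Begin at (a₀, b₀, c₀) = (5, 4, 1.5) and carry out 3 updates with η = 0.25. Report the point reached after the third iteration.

(2.2421875, 5.796875, -8.203125)

∇φ = (4a - 2b + 3c, -2a + 2b + 2c, 3a + 2b + 6c)
Step 1: at (5, 4, 1.5), ∇φ = (16.5, 1, 32) → (5, 4, 1.5) − 0.25·(16.5, 1, 32) = (0.875, 3.75, -6.5)
Step 2: at (0.875, 3.75, -6.5), ∇φ = (-23.5, -7.25, -28.875) → (0.875, 3.75, -6.5) − 0.25·(-23.5, -7.25, -28.875) = (6.75, 5.5625, 0.71875)
Step 3: at (6.75, 5.5625, 0.71875), ∇φ = (18.03125, -0.9375, 35.6875) → (6.75, 5.5625, 0.71875) − 0.25·(18.03125, -0.9375, 35.6875) = (2.2421875, 5.796875, -8.203125)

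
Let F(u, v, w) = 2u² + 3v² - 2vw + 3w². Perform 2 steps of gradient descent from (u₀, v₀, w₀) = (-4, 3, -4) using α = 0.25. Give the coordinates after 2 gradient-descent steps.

(0, 3.5, -3.5)

∇F = (4u, 6v - 2w, -2v + 6w)
(u₁, v₁, w₁) = (-4, 3, -4) − 0.25·(-16, 26, -30) = (0, -3.5, 3.5)
(u₂, v₂, w₂) = (0, -3.5, 3.5) − 0.25·(0, -28, 28) = (0, 3.5, -3.5)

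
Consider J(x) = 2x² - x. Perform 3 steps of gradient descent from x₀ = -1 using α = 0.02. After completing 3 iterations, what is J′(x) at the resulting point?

-3.89344

J′(x) = 4x - 1
Step 1: J′(-1) = -5; x₁ = -1 − 0.02·(-5) = -0.9
Step 2: J′(-0.9) = -4.6; x₂ = -0.9 − 0.02·(-4.6) = -0.808
Step 3: J′(-0.808) = -4.232; x₃ = -0.808 − 0.02·(-4.232) = -0.72336
J′(x) at (-0.72336) = -3.89344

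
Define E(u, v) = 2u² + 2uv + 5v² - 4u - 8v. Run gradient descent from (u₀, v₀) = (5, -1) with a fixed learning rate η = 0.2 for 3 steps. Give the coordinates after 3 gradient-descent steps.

(0.952, 1.08)

∇E = (4u + 2v - 4, 2u + 10v - 8)
Step 1: at (5, -1), ∇E = (14, -8) → (5, -1) − 0.2·(14, -8) = (2.2, 0.6)
Step 2: at (2.2, 0.6), ∇E = (6, 2.4) → (2.2, 0.6) − 0.2·(6, 2.4) = (1, 0.12)
Step 3: at (1, 0.12), ∇E = (0.24, -4.8) → (1, 0.12) − 0.2·(0.24, -4.8) = (0.952, 1.08)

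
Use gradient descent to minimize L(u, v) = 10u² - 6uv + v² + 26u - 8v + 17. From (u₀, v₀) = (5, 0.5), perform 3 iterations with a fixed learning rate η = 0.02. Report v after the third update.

1.887328

∇L = (20u - 6v + 26, -6u + 2v - 8)
(u₁, v₁) = (5, 0.5) − 0.02·(123, -37) = (2.54, 1.24)
(u₂, v₂) = (2.54, 1.24) − 0.02·(69.36, -20.76) = (1.1528, 1.6552)
(u₃, v₃) = (1.1528, 1.6552) − 0.02·(39.1248, -11.6064) = (0.370304, 1.887328)
v = 1.887328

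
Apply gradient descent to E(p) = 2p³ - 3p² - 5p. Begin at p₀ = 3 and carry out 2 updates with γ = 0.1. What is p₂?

E′(p) = 6p² - 6p - 5
p₁ = 3 − 0.1·31 = -0.1
p₂ = -0.1 − 0.1·(-4.34) = 0.334

0.334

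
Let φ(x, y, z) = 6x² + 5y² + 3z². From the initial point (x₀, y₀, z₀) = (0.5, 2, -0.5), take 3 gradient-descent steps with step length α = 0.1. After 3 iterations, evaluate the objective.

0.003168

∇φ = (12x, 10y, 6z)
(x₁, y₁, z₁) = (0.5, 2, -0.5) − 0.1·(6, 20, -3) = (-0.1, 0, -0.2)
(x₂, y₂, z₂) = (-0.1, 0, -0.2) − 0.1·(-1.2, 0, -1.2) = (0.02, 0, -0.08)
(x₃, y₃, z₃) = (0.02, 0, -0.08) − 0.1·(0.24, 0, -0.48) = (-0.004, 0, -0.032)
φ(-0.004, 0, -0.032) = 0.003168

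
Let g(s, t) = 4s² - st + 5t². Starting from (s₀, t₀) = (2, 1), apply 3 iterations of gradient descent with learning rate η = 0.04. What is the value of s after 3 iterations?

0.684416

∇g = (8s - t, -s + 10t)
(s₁, t₁) = (2, 1) − 0.04·(15, 8) = (1.4, 0.68)
(s₂, t₂) = (1.4, 0.68) − 0.04·(10.52, 5.4) = (0.9792, 0.464)
(s₃, t₃) = (0.9792, 0.464) − 0.04·(7.3696, 3.6608) = (0.684416, 0.317568)
s = 0.684416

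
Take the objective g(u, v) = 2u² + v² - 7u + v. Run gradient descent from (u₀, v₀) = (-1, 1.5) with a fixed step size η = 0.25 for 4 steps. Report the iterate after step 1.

(1.75, 0.5)

∇g = (4u - 7, 2v + 1)
Step 1: at (-1, 1.5), ∇g = (-11, 4) → (-1, 1.5) − 0.25·(-11, 4) = (1.75, 0.5)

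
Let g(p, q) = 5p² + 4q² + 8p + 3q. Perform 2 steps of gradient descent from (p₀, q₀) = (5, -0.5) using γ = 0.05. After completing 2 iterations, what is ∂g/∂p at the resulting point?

∇g = (10p + 8, 8q + 3)
(p₁, q₁) = (5, -0.5) − 0.05·(58, -1) = (2.1, -0.45)
(p₂, q₂) = (2.1, -0.45) − 0.05·(29, -0.6) = (0.65, -0.42)
∂g/∂p at (0.65, -0.42) = 14.5

14.5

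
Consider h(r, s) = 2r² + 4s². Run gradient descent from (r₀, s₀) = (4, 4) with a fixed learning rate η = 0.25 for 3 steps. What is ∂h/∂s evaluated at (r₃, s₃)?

∇h = (4r, 8s)
Step 1: at (4, 4), ∇h = (16, 32) → (4, 4) − 0.25·(16, 32) = (0, -4)
Step 2: at (0, -4), ∇h = (0, -32) → (0, -4) − 0.25·(0, -32) = (0, 4)
Step 3: at (0, 4), ∇h = (0, 32) → (0, 4) − 0.25·(0, 32) = (0, -4)
∂h/∂s at (0, -4) = -32

-32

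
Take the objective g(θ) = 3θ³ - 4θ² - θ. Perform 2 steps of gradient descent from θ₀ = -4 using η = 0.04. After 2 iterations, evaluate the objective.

-599964.401792

g′(θ) = 9θ² - 8θ - 1
θ₁ = -4 − 0.04·175 = -11
θ₂ = -11 − 0.04·1176 = -58.04
g(-58.04) = -599964.401792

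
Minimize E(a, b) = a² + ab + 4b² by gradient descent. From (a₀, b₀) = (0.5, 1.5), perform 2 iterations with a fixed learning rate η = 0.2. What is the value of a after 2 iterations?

0.2

∇E = (2a + b, a + 8b)
(a₁, b₁) = (0.5, 1.5) − 0.2·(2.5, 12.5) = (0, -1)
(a₂, b₂) = (0, -1) − 0.2·(-1, -8) = (0.2, 0.6)
a = 0.2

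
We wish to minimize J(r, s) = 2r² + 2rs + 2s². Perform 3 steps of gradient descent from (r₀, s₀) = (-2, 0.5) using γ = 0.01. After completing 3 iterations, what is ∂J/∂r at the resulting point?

∇J = (4r + 2s, 2r + 4s)
Step 1: at (-2, 0.5), ∇J = (-7, -2) → (-2, 0.5) − 0.01·(-7, -2) = (-1.93, 0.52)
Step 2: at (-1.93, 0.52), ∇J = (-6.68, -1.78) → (-1.93, 0.52) − 0.01·(-6.68, -1.78) = (-1.8632, 0.5378)
Step 3: at (-1.8632, 0.5378), ∇J = (-6.3772, -1.5752) → (-1.8632, 0.5378) − 0.01·(-6.3772, -1.5752) = (-1.799428, 0.553552)
∂J/∂r at (-1.799428, 0.553552) = -6.090608

-6.090608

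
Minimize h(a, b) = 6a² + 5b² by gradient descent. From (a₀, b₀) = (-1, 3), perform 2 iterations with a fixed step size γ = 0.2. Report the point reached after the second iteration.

(-1.96, 3)

∇h = (12a, 10b)
Step 1: at (-1, 3), ∇h = (-12, 30) → (-1, 3) − 0.2·(-12, 30) = (1.4, -3)
Step 2: at (1.4, -3), ∇h = (16.8, -30) → (1.4, -3) − 0.2·(16.8, -30) = (-1.96, 3)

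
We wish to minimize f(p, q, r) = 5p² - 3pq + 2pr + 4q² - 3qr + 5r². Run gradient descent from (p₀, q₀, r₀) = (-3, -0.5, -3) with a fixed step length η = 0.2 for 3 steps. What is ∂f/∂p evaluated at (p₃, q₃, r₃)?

211.716

∇f = (10p - 3q + 2r, -3p + 8q - 3r, 2p - 3q + 10r)
(p₁, q₁, r₁) = (-3, -0.5, -3) − 0.2·(-34.5, 14, -34.5) = (3.9, -3.3, 3.9)
(p₂, q₂, r₂) = (3.9, -3.3, 3.9) − 0.2·(56.7, -49.8, 56.7) = (-7.44, 6.66, -7.44)
(p₃, q₃, r₃) = (-7.44, 6.66, -7.44) − 0.2·(-109.26, 97.92, -109.26) = (14.412, -12.924, 14.412)
∂f/∂p at (14.412, -12.924, 14.412) = 211.716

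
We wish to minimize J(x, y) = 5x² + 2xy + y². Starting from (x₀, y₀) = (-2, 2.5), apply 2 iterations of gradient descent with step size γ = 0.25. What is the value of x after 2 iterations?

∇J = (10x + 2y, 2x + 2y)
Step 1: at (-2, 2.5), ∇J = (-15, 1) → (-2, 2.5) − 0.25·(-15, 1) = (1.75, 2.25)
Step 2: at (1.75, 2.25), ∇J = (22, 8) → (1.75, 2.25) − 0.25·(22, 8) = (-3.75, 0.25)
x = -3.75

-3.75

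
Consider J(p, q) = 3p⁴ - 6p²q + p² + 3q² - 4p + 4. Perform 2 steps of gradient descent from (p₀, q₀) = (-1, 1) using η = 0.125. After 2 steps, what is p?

-0.0390625

∇J = (12p³ - 12pq + 2p - 4, -6p² + 6q)
Step 1: at (-1, 1), ∇J = (-6, 0) → (-1, 1) − 0.125·(-6, 0) = (-0.25, 1)
Step 2: at (-0.25, 1), ∇J = (-1.6875, 5.625) → (-0.25, 1) − 0.125·(-1.6875, 5.625) = (-0.0390625, 0.296875)
p = -0.0390625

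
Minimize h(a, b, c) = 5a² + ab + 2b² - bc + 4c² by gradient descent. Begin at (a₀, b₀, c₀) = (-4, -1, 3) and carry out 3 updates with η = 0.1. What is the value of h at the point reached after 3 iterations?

∇h = (10a + b, a + 4b - c, -b + 8c)
Step 1: at (-4, -1, 3), ∇h = (-41, -11, 25) → (-4, -1, 3) − 0.1·(-41, -11, 25) = (0.1, 0.1, 0.5)
Step 2: at (0.1, 0.1, 0.5), ∇h = (1.1, 0, 3.9) → (0.1, 0.1, 0.5) − 0.1·(1.1, 0, 3.9) = (-0.01, 0.1, 0.11)
Step 3: at (-0.01, 0.1, 0.11), ∇h = (0, 0.28, 0.78) → (-0.01, 0.1, 0.11) − 0.1·(0, 0.28, 0.78) = (-0.01, 0.072, 0.032)
h(-0.01, 0.072, 0.032) = 0.01194

0.01194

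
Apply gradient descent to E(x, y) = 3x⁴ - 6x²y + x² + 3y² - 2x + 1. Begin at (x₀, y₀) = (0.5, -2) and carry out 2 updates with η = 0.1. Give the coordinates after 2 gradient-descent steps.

(0.69125, 0.0775)

∇E = (12x³ - 12xy + 2x - 2, -6x² + 6y)
(x₁, y₁) = (0.5, -2) − 0.1·(12.5, -13.5) = (-0.75, -0.65)
(x₂, y₂) = (-0.75, -0.65) − 0.1·(-14.4125, -7.275) = (0.69125, 0.0775)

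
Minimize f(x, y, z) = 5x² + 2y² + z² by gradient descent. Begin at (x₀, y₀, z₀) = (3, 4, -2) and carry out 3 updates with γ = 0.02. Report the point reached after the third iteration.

(1.536, 3.114752, -1.769472)

∇f = (10x, 4y, 2z)
Step 1: at (3, 4, -2), ∇f = (30, 16, -4) → (3, 4, -2) − 0.02·(30, 16, -4) = (2.4, 3.68, -1.92)
Step 2: at (2.4, 3.68, -1.92), ∇f = (24, 14.72, -3.84) → (2.4, 3.68, -1.92) − 0.02·(24, 14.72, -3.84) = (1.92, 3.3856, -1.8432)
Step 3: at (1.92, 3.3856, -1.8432), ∇f = (19.2, 13.5424, -3.6864) → (1.92, 3.3856, -1.8432) − 0.02·(19.2, 13.5424, -3.6864) = (1.536, 3.114752, -1.769472)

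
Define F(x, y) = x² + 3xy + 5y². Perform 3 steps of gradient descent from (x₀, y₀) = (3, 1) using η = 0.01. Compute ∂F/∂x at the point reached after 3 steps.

6.981513

∇F = (2x + 3y, 3x + 10y)
Step 1: at (3, 1), ∇F = (9, 19) → (3, 1) − 0.01·(9, 19) = (2.91, 0.81)
Step 2: at (2.91, 0.81), ∇F = (8.25, 16.83) → (2.91, 0.81) − 0.01·(8.25, 16.83) = (2.8275, 0.6417)
Step 3: at (2.8275, 0.6417), ∇F = (7.5801, 14.8995) → (2.8275, 0.6417) − 0.01·(7.5801, 14.8995) = (2.751699, 0.492705)
∂F/∂x at (2.751699, 0.492705) = 6.981513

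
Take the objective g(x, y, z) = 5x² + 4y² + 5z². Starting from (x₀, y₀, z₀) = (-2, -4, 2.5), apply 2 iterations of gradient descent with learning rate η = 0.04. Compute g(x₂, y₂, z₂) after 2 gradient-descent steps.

20.32608064

∇g = (10x, 8y, 10z)
Step 1: at (-2, -4, 2.5), ∇g = (-20, -32, 25) → (-2, -4, 2.5) − 0.04·(-20, -32, 25) = (-1.2, -2.72, 1.5)
Step 2: at (-1.2, -2.72, 1.5), ∇g = (-12, -21.76, 15) → (-1.2, -2.72, 1.5) − 0.04·(-12, -21.76, 15) = (-0.72, -1.8496, 0.9)
g(-0.72, -1.8496, 0.9) = 20.32608064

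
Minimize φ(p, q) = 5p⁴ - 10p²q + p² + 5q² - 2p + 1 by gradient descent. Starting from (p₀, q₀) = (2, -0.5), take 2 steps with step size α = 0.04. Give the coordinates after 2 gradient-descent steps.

(107.4895616, 11.93136)

∇φ = (20p³ - 20pq + 2p - 2, -10p² + 10q)
Step 1: at (2, -0.5), ∇φ = (182, -45) → (2, -0.5) − 0.04·(182, -45) = (-5.28, 1.3)
Step 2: at (-5.28, 1.3), ∇φ = (-2819.23904, -265.784) → (-5.28, 1.3) − 0.04·(-2819.23904, -265.784) = (107.4895616, 11.93136)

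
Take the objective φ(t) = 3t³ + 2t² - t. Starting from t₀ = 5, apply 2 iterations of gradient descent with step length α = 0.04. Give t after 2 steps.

-12.115136

φ′(t) = 9t² + 4t - 1
t₁ = 5 − 0.04·244 = -4.76
t₂ = -4.76 − 0.04·183.8784 = -12.115136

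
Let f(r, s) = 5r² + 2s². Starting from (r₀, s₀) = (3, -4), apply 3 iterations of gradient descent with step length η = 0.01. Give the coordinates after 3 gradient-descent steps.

(2.187, -3.538944)

∇f = (10r, 4s)
Step 1: at (3, -4), ∇f = (30, -16) → (3, -4) − 0.01·(30, -16) = (2.7, -3.84)
Step 2: at (2.7, -3.84), ∇f = (27, -15.36) → (2.7, -3.84) − 0.01·(27, -15.36) = (2.43, -3.6864)
Step 3: at (2.43, -3.6864), ∇f = (24.3, -14.7456) → (2.43, -3.6864) − 0.01·(24.3, -14.7456) = (2.187, -3.538944)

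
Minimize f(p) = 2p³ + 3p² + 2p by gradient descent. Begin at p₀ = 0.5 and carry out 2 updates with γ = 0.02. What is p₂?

f′(p) = 6p² + 6p + 2
Step 1: f′(0.5) = 6.5; p₁ = 0.5 − 0.02·6.5 = 0.37
Step 2: f′(0.37) = 5.0414; p₂ = 0.37 − 0.02·5.0414 = 0.269172

0.269172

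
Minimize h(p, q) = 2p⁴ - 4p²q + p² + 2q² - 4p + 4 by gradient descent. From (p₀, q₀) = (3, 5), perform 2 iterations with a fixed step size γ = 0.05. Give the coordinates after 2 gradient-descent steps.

∇h = (8p³ - 8pq + 2p - 4, -4p² + 4q)
(p₁, q₁) = (3, 5) − 0.05·(98, -16) = (-1.9, 5.8)
(p₂, q₂) = (-1.9, 5.8) − 0.05·(25.488, 8.76) = (-3.1744, 5.362)

(-3.1744, 5.362)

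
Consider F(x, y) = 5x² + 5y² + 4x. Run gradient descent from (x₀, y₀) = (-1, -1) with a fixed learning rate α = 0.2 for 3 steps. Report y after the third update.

∇F = (10x + 4, 10y)
(x₁, y₁) = (-1, -1) − 0.2·(-6, -10) = (0.2, 1)
(x₂, y₂) = (0.2, 1) − 0.2·(6, 10) = (-1, -1)
(x₃, y₃) = (-1, -1) − 0.2·(-6, -10) = (0.2, 1)
y = 1

1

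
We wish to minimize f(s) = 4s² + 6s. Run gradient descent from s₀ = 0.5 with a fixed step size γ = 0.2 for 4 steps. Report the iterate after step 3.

-1.02

f′(s) = 8s + 6
s₁ = 0.5 − 0.2·10 = -1.5
s₂ = -1.5 − 0.2·(-6) = -0.3
s₃ = -0.3 − 0.2·3.6 = -1.02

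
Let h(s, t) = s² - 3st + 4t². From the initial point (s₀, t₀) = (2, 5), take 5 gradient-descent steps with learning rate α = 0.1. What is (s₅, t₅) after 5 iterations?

(2.34379, 0.97084)

∇h = (2s - 3t, -3s + 8t)
Step 1: at (2, 5), ∇h = (-11, 34) → (2, 5) − 0.1·(-11, 34) = (3.1, 1.6)
Step 2: at (3.1, 1.6), ∇h = (1.4, 3.5) → (3.1, 1.6) − 0.1·(1.4, 3.5) = (2.96, 1.25)
Step 3: at (2.96, 1.25), ∇h = (2.17, 1.12) → (2.96, 1.25) − 0.1·(2.17, 1.12) = (2.743, 1.138)
Step 4: at (2.743, 1.138), ∇h = (2.072, 0.875) → (2.743, 1.138) − 0.1·(2.072, 0.875) = (2.5358, 1.0505)
Step 5: at (2.5358, 1.0505), ∇h = (1.9201, 0.7966) → (2.5358, 1.0505) − 0.1·(1.9201, 0.7966) = (2.34379, 0.97084)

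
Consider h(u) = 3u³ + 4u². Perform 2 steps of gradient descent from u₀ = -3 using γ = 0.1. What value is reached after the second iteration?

-69.861

h′(u) = 9u² + 8u
Step 1: h′(-3) = 57; u₁ = -3 − 0.1·57 = -8.7
Step 2: h′(-8.7) = 611.61; u₂ = -8.7 − 0.1·611.61 = -69.861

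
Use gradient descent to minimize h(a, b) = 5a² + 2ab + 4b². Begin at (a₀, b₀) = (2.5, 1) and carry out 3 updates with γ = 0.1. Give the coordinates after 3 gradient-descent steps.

(0.004, -0.016)

∇h = (10a + 2b, 2a + 8b)
(a₁, b₁) = (2.5, 1) − 0.1·(27, 13) = (-0.2, -0.3)
(a₂, b₂) = (-0.2, -0.3) − 0.1·(-2.6, -2.8) = (0.06, -0.02)
(a₃, b₃) = (0.06, -0.02) − 0.1·(0.56, -0.04) = (0.004, -0.016)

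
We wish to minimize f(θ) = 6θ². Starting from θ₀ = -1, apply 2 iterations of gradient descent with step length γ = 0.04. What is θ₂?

-0.2704

f′(θ) = 12θ
θ₁ = -1 − 0.04·(-12) = -0.52
θ₂ = -0.52 − 0.04·(-6.24) = -0.2704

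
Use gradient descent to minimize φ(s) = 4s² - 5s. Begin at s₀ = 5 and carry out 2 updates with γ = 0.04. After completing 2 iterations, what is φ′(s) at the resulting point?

φ′(s) = 8s - 5
s₁ = 5 − 0.04·35 = 3.6
s₂ = 3.6 − 0.04·23.8 = 2.648
φ′(s) at (2.648) = 16.184

16.184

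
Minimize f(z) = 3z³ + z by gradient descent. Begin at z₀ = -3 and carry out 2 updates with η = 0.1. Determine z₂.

f′(z) = 9z² + 1
Step 1: f′(-3) = 82; z₁ = -3 − 0.1·82 = -11.2
Step 2: f′(-11.2) = 1129.96; z₂ = -11.2 − 0.1·1129.96 = -124.196

-124.196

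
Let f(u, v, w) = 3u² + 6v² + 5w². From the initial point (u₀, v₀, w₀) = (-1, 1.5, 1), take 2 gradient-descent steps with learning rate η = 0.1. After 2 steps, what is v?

0.06

∇f = (6u, 12v, 10w)
(u₁, v₁, w₁) = (-1, 1.5, 1) − 0.1·(-6, 18, 10) = (-0.4, -0.3, 0)
(u₂, v₂, w₂) = (-0.4, -0.3, 0) − 0.1·(-2.4, -3.6, 0) = (-0.16, 0.06, 0)
v = 0.06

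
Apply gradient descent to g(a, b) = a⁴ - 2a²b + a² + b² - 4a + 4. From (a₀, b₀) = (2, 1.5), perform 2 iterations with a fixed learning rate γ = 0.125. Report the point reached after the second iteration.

∇g = (4a³ - 4ab + 2a - 4, -2a² + 2b)
(a₁, b₁) = (2, 1.5) − 0.125·(20, -5) = (-0.5, 2.125)
(a₂, b₂) = (-0.5, 2.125) − 0.125·(-1.25, 3.75) = (-0.34375, 1.65625)

(-0.34375, 1.65625)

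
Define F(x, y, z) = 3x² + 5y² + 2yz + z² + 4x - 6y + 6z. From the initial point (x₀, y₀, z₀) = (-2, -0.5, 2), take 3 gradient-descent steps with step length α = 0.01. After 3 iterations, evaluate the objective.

∇F = (6x + 4, 10y + 2z - 6, 2y + 2z + 6)
(x₁, y₁, z₁) = (-2, -0.5, 2) − 0.01·(-8, -7, 9) = (-1.92, -0.43, 1.91)
(x₂, y₂, z₂) = (-1.92, -0.43, 1.91) − 0.01·(-7.52, -6.48, 8.96) = (-1.8448, -0.3652, 1.8204)
(x₃, y₃, z₃) = (-1.8448, -0.3652, 1.8204) − 0.01·(-7.0688, -6.0112, 8.9104) = (-1.774112, -0.305088, 1.731296)
F(-1.774112, -0.305088, 1.731296) = 16.970660175872

16.970660175872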